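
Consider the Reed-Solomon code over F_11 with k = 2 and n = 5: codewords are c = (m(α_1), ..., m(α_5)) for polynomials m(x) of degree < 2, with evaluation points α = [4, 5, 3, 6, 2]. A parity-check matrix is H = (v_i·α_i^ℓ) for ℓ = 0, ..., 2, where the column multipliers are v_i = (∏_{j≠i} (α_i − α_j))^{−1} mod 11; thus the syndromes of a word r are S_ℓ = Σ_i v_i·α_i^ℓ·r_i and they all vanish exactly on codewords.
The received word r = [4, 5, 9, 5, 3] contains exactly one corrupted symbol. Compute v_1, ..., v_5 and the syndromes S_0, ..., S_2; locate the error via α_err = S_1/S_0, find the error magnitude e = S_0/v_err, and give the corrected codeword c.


S = (10, 6, 8), error at position 2, error magnitude e = 6, c = [4, 10, 9, 5, 3].

Step 1: column multipliers v_i = (∏_{j≠i}(α_i − α_j))^{−1} mod 11.
  i = 1 (α = 4): (4−5)(4−3)(4−6)(4−2) = (−1)·1·(−2)·2 = 4 ≡ 4, so v_1 = 4^{−1} = 3 (mod 11).
  i = 2 (α = 5): (5−4)(5−3)(5−6)(5−2) = 1·2·(−1)·3 = −6 ≡ 5, so v_2 = 5^{−1} = 9 (mod 11).
  i = 3 (α = 3): (3−4)(3−5)(3−6)(3−2) = (−1)·(−2)·(−3)·1 = −6 ≡ 5, so v_3 = 5^{−1} = 9 (mod 11).
  i = 4 (α = 6): (6−4)(6−5)(6−3)(6−2) = 2·1·3·4 = 24 ≡ 2, so v_4 = 2^{−1} = 6 (mod 11).
  i = 5 (α = 2): (2−4)(2−5)(2−3)(2−6) = (−2)·(−3)·(−1)·(−4) = 24 ≡ 2, so v_5 = 2^{−1} = 6 (mod 11).
  v = [3, 9, 9, 6, 6].
Step 2: syndromes of r = [4, 5, 9, 5, 3] (all sums mod 11).
  S_0 = Σ v_i r_i = 3·4 + 9·5 + 9·9 + 6·5 + 6·3 = 186 ≡ 10.
  S_1 = Σ v_i α_i r_i = 3·4·4 + 9·5·5 + 9·3·9 + 6·6·5 + 6·2·3 = 732 ≡ 6.
  α_i^2 mod 11 = [5, 3, 9, 3, 4].
  S_2 = Σ v_i α_i^2 r_i = 3·5·4 + 9·3·5 + 9·9·9 + 6·3·5 + 6·4·3 = 1086 ≡ 8.
  S = (10, 6, 8) ≠ 0, so r is not a codeword (an error is present).
Step 3: locate the error. For a single error e at position i, S_ℓ = v_i·e·α_i^ℓ, so α_err = S_1/S_0.
  S_0^{−1} = 10^{−1} = 10 (mod 11), so α_err = 6·10 = 60 ≡ 5 = α_2. Error position i = 2.
  Consistency check: S_2/S_1 = 8·2 = 16 ≡ 5 = α_err ✓ (single-error assumption holds).
Step 4: error magnitude e = S_0/v_2 = S_0·∏_{j≠2}(α_2 − α_j) = 10·5 = 50 ≡ 6 (mod 11).
Step 5: correct position 2: c_2 = r_2 − e = 5 − 6 ≡ 10 (mod 11). Hence c = [4, 10, 9, 5, 3].
  Check: interpolating c through the α_i gives m(x) = 2 + 6·x (degree < 2) with m(α_i) = c_i for every i, so c is indeed a codeword.


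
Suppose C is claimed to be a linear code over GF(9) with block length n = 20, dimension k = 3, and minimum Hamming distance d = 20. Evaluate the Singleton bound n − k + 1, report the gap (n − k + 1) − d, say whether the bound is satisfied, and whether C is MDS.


Singleton RHS = n − k + 1 = 18, slack = -2, bound violated (no such code; not MDS).

Singleton bound: d ≤ n − k + 1.
Here n = 20, k = 3, so n − k + 1 = 18.
Given d = 20, check d ≤ 18: NO.
Slack = (n − k + 1) − d = -2.
The slack is negative: d = 20 exceeds n − k + 1 = 18 by 2, so the Singleton bound is violated and no linear [20, 3, 20]_9 code can exist. In particular it is not MDS (MDS requires d = n − k + 1 exactly).
Description: the claimed parameters are [20, 3, 20]_9; such a code would be impossible (violates the Singleton bound).


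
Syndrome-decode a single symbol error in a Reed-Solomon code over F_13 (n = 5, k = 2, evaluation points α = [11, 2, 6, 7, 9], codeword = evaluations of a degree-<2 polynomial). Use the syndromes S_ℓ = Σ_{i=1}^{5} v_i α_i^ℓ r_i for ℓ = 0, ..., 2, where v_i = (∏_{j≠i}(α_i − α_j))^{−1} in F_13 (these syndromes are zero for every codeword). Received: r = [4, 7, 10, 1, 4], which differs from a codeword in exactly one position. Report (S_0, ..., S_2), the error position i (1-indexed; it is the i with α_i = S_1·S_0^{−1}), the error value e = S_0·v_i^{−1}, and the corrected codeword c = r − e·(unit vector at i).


S = (3, 1, 9), error at position 5, error magnitude e = 8, c = [4, 7, 10, 1, 9].

Step 1: column multipliers v_i = (∏_{j≠i}(α_i − α_j))^{−1} mod 13.
  i = 1 (α = 11): (11−2)(11−6)(11−7)(11−9) = 9·5·4·2 = 360 ≡ 9, so v_1 = 9^{−1} = 3 (mod 13).
  i = 2 (α = 2): (2−11)(2−6)(2−7)(2−9) = (−9)·(−4)·(−5)·(−7) = 1260 ≡ 12, so v_2 = 12^{−1} = 12 (mod 13).
  i = 3 (α = 6): (6−11)(6−2)(6−7)(6−9) = (−5)·4·(−1)·(−3) = −60 ≡ 5, so v_3 = 5^{−1} = 8 (mod 13).
  i = 4 (α = 7): (7−11)(7−2)(7−6)(7−9) = (−4)·5·1·(−2) = 40 ≡ 1, so v_4 = 1^{−1} = 1 (mod 13).
  i = 5 (α = 9): (9−11)(9−2)(9−6)(9−7) = (−2)·7·3·2 = −84 ≡ 7, so v_5 = 7^{−1} = 2 (mod 13).
  v = [3, 12, 8, 1, 2].
Step 2: syndromes of r = [4, 7, 10, 1, 4] (all sums mod 13).
  S_0 = Σ v_i r_i = 3·4 + 12·7 + 8·10 + 1·1 + 2·4 = 185 ≡ 3.
  S_1 = Σ v_i α_i r_i = 3·11·4 + 12·2·7 + 8·6·10 + 1·7·1 + 2·9·4 = 859 ≡ 1.
  α_i^2 mod 13 = [4, 4, 10, 10, 3].
  S_2 = Σ v_i α_i^2 r_i = 3·4·4 + 12·4·7 + 8·10·10 + 1·10·1 + 2·3·4 = 1218 ≡ 9.
  S = (3, 1, 9) ≠ 0, so r is not a codeword (an error is present).
Step 3: locate the error. For a single error e at position i, S_ℓ = v_i·e·α_i^ℓ, so α_err = S_1/S_0.
  S_0^{−1} = 3^{−1} = 9 (mod 13), so α_err = 1·9 = 9 ≡ 9 = α_5. Error position i = 5.
  Consistency check: S_2/S_1 = 9·1 = 9 ≡ 9 = α_err ✓ (single-error assumption holds).
Step 4: error magnitude e = S_0/v_5 = S_0·∏_{j≠5}(α_5 − α_j) = 3·7 = 21 ≡ 8 (mod 13).
Step 5: correct position 5: c_5 = r_5 − e = 4 − 8 ≡ 9 (mod 13). Hence c = [4, 7, 10, 1, 9].
  Check: interpolating c through the α_i gives m(x) = 12 + 4·x (degree < 2) with m(α_i) = c_i for every i, so c is indeed a codeword.


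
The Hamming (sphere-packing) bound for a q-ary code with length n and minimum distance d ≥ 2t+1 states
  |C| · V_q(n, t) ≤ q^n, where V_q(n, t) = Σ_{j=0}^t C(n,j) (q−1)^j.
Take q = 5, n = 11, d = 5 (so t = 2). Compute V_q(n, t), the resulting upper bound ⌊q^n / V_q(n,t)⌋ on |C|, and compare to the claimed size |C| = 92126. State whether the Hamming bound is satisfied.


V_q(n, t) = 925, q^n = 48828125, Hamming bound = 52787, |C| = 92126 > bound (violated).

Step 1: Compute V_q(n, t) = Σ_{j=0}^2 C(n, j) (q−1)^j.
  j = 0: C(11,0)·(4)^0 = 1·1 = 1.
  j = 1: C(11,1)·(4)^1 = 11·4 = 44.
  j = 2: C(11,2)·(4)^2 = 55·16 = 880.
  V_q(n, t) = 1 + 44 + 880 = 925.
Step 2: q^n = 5^11 = 48828125.
Step 3: Hamming bound ⌊q^n / V_q(n,t)⌋ = ⌊48828125/925⌋ = 52787.
Step 4: Compare |C| = 92126 to 52787: violated.
The claimed |C| lies above the Hamming bound, so no 5-ary code of length 11 with d ≥ 5 can have 92126 codewords.


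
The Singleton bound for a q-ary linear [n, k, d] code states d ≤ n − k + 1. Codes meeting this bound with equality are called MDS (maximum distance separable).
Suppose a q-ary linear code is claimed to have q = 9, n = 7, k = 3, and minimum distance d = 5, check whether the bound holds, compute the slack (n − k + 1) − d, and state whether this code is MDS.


Singleton RHS = n − k + 1 = 5, slack = 0, bound satisfied, MDS.

Singleton bound: d ≤ n − k + 1.
Here n = 7, k = 3, so n − k + 1 = 5.
Given d = 5, check d ≤ 5: YES.
Slack = (n − k + 1) − d = 0.
The code is MDS (slack = 0).
Description: the claimed parameters are [7, 3, 5]_9; such a code would be MDS (meets Singleton bound).


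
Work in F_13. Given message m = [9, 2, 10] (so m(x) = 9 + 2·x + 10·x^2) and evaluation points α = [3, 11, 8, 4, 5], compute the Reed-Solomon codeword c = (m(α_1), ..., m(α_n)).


c = [1, 6, 2, 8, 9]

Message polynomial: m(x) = 9 + 2·x + 10·x^2 (mod 13).
For each evaluation point α_i, compute m(α_i) mod 13:
  α_1 = 3: Horner steps 10 → 6 → 1, so m(3) = 1.
  α_2 = 11: Horner steps 10 → 8 → 6, so m(11) = 6.
  α_3 = 8: Horner steps 10 → 4 → 2, so m(8) = 2.
  α_4 = 4: Horner steps 10 → 3 → 8, so m(4) = 8.
  α_5 = 5: Horner steps 10 → 0 → 9, so m(5) = 9.
Codeword c = [1, 6, 2, 8, 9] ∈ F_13^5.


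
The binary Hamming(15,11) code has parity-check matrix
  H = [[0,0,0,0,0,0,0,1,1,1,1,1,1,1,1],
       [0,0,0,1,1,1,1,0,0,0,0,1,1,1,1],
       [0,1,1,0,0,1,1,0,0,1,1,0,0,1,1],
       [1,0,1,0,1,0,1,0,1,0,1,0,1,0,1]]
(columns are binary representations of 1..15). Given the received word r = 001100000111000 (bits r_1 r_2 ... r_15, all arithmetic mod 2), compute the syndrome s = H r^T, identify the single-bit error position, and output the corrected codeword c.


s = (1, 0, 1, 0)^T, error position = 10, corrected codeword c = 001100000011000

Compute s = H r^T mod 2 one row at a time:
  s_1 = 0 + 0 + 1 + 1 + 1 + 0 + 0 + 0 = 3 ≡ 1 (mod 2).
  s_2 = 1 + 0 + 0 + 0 + 1 + 0 + 0 + 0 = 2 ≡ 0 (mod 2).
  s_3 = 0 + 1 + 0 + 0 + 1 + 1 + 0 + 0 = 3 ≡ 1 (mod 2).
  s_4 = 0 + 1 + 0 + 0 + 0 + 1 + 0 + 0 = 2 ≡ 0 (mod 2).
s = (1, 0, 1, 0)^T — this equals column 10 of H (binary 1010), so error is at position 10.
Correct: flip bit 10 of r = 001100000111000 to get c = 001100000011000.


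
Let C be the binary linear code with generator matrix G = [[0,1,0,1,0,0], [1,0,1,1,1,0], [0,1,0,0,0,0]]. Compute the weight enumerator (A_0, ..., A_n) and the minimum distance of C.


Weight distribution: A_0 = 1, A_1 = 2, A_2 = 1, A_3 = 1, A_4 = 2, A_5 = 1. Minimum distance d = 1.

Enumerate all 2^3 = 8 messages m ∈ F_2^3.
For each, compute codeword c = mG in F_2^6, then tally its weight.
  m = 000 → c = 000000, weight = 0.
  m = 100 → c = 010100, weight = 2.
  m = 010 → c = 101110, weight = 4.
  m = 110 → c = 111010, weight = 4.
  m = 001 → c = 010000, weight = 1.
  m = 101 → c = 000100, weight = 1.
  m = 011 → c = 111110, weight = 5.
  m = 111 → c = 101010, weight = 3.
Tally weights:
  weight 0: 1 codewords.
  weight 1: 2 codewords.
  weight 2: 1 codewords.
  weight 3: 1 codewords.
  weight 4: 2 codewords.
  weight 5: 1 codewords.
Minimum distance d = smallest w > 0 with A_w > 0 = 1.
Sanity: Σ A_w = 8 = 2^3 = 8 ✓.


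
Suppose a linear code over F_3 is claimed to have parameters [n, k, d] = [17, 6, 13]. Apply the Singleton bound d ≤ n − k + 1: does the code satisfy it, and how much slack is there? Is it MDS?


Singleton RHS = n − k + 1 = 12, slack = -1, bound violated (no such code; not MDS).

Singleton bound: d ≤ n − k + 1.
Here n = 17, k = 6, so n − k + 1 = 12.
Given d = 13, check d ≤ 12: NO.
Slack = (n − k + 1) − d = -1.
The slack is negative: d = 13 exceeds n − k + 1 = 12 by 1, so the Singleton bound is violated and no linear [17, 6, 13]_3 code can exist. In particular it is not MDS (MDS requires d = n − k + 1 exactly).
Description: the claimed parameters are [17, 6, 13]_3; such a code would be impossible (violates the Singleton bound).


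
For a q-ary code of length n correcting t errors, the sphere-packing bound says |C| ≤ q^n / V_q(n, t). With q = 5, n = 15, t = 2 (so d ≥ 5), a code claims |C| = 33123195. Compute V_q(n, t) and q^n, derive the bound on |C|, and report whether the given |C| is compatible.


V_q(n, t) = 1741, q^n = 30517578125, Hamming bound = 17528764, |C| = 33123195 > bound (violated).

Step 1: Compute V_q(n, t) = Σ_{j=0}^2 C(n, j) (q−1)^j.
  j = 0: C(15,0)·(4)^0 = 1·1 = 1.
  j = 1: C(15,1)·(4)^1 = 15·4 = 60.
  j = 2: C(15,2)·(4)^2 = 105·16 = 1680.
  V_q(n, t) = 1 + 60 + 1680 = 1741.
Step 2: q^n = 5^15 = 30517578125.
Step 3: Hamming bound ⌊q^n / V_q(n,t)⌋ = ⌊30517578125/1741⌋ = 17528764.
Step 4: Compare |C| = 33123195 to 17528764: violated.
The claimed |C| lies above the Hamming bound, so no 5-ary code of length 15 with d ≥ 5 can have 33123195 codewords.


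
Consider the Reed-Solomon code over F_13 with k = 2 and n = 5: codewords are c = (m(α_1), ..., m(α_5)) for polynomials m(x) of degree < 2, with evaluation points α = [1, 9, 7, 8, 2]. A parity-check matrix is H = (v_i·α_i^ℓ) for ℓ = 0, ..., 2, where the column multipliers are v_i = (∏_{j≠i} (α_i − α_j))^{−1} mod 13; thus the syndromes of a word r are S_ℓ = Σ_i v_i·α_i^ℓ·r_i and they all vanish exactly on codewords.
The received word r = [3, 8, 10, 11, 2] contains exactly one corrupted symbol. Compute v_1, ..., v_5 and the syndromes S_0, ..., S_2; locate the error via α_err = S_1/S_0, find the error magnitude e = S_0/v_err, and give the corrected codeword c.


S = (8, 12, 5), error at position 4, error magnitude e = 2, c = [3, 8, 10, 9, 2].

Step 1: column multipliers v_i = (∏_{j≠i}(α_i − α_j))^{−1} mod 13.
  i = 1 (α = 1): (1−9)(1−7)(1−8)(1−2) = (−8)·(−6)·(−7)·(−1) = 336 ≡ 11, so v_1 = 11^{−1} = 6 (mod 13).
  i = 2 (α = 9): (9−1)(9−7)(9−8)(9−2) = 8·2·1·7 = 112 ≡ 8, so v_2 = 8^{−1} = 5 (mod 13).
  i = 3 (α = 7): (7−1)(7−9)(7−8)(7−2) = 6·(−2)·(−1)·5 = 60 ≡ 8, so v_3 = 8^{−1} = 5 (mod 13).
  i = 4 (α = 8): (8−1)(8−9)(8−7)(8−2) = 7·(−1)·1·6 = −42 ≡ 10, so v_4 = 10^{−1} = 4 (mod 13).
  i = 5 (α = 2): (2−1)(2−9)(2−7)(2−8) = 1·(−7)·(−5)·(−6) = −210 ≡ 11, so v_5 = 11^{−1} = 6 (mod 13).
  v = [6, 5, 5, 4, 6].
Step 2: syndromes of r = [3, 8, 10, 11, 2] (all sums mod 13).
  S_0 = Σ v_i r_i = 6·3 + 5·8 + 5·10 + 4·11 + 6·2 = 164 ≡ 8.
  S_1 = Σ v_i α_i r_i = 6·1·3 + 5·9·8 + 5·7·10 + 4·8·11 + 6·2·2 = 1104 ≡ 12.
  α_i^2 mod 13 = [1, 3, 10, 12, 4].
  S_2 = Σ v_i α_i^2 r_i = 6·1·3 + 5·3·8 + 5·10·10 + 4·12·11 + 6·4·2 = 1214 ≡ 5.
  S = (8, 12, 5) ≠ 0, so r is not a codeword (an error is present).
Step 3: locate the error. For a single error e at position i, S_ℓ = v_i·e·α_i^ℓ, so α_err = S_1/S_0.
  S_0^{−1} = 8^{−1} = 5 (mod 13), so α_err = 12·5 = 60 ≡ 8 = α_4. Error position i = 4.
  Consistency check: S_2/S_1 = 5·12 = 60 ≡ 8 = α_err ✓ (single-error assumption holds).
Step 4: error magnitude e = S_0/v_4 = S_0·∏_{j≠4}(α_4 − α_j) = 8·10 = 80 ≡ 2 (mod 13).
Step 5: correct position 4: c_4 = r_4 − e = 11 − 2 ≡ 9 (mod 13). Hence c = [3, 8, 10, 9, 2].
  Check: interpolating c through the α_i gives m(x) = 4 + 12·x (degree < 2) with m(α_i) = c_i for every i, so c is indeed a codeword.


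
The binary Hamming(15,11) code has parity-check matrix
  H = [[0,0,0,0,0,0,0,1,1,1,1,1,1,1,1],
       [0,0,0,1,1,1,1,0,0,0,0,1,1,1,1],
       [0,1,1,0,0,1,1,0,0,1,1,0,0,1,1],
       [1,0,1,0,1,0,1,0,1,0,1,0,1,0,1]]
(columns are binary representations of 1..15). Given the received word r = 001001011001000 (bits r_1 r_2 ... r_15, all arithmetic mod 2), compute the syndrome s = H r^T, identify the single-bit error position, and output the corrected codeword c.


s = (1, 0, 0, 0)^T, error position = 8, corrected codeword c = 001001001001000

Compute s = H r^T mod 2 one row at a time:
  s_1 = 1 + 1 + 0 + 0 + 1 + 0 + 0 + 0 = 3 ≡ 1 (mod 2).
  s_2 = 0 + 0 + 1 + 0 + 1 + 0 + 0 + 0 = 2 ≡ 0 (mod 2).
  s_3 = 0 + 1 + 1 + 0 + 0 + 0 + 0 + 0 = 2 ≡ 0 (mod 2).
  s_4 = 0 + 1 + 0 + 0 + 1 + 0 + 0 + 0 = 2 ≡ 0 (mod 2).
s = (1, 0, 0, 0)^T — this equals column 8 of H (binary 1000), so error is at position 8.
Correct: flip bit 8 of r = 001001011001000 to get c = 001001001001000.


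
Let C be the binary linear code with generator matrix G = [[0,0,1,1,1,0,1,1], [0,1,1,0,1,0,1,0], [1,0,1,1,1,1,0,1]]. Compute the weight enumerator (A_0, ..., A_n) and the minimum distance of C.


Weight distribution: A_0 = 1, A_3 = 2, A_4 = 1, A_5 = 2, A_6 = 2. Minimum distance d = 3.

Enumerate all 2^3 = 8 messages m ∈ F_2^3.
For each, compute codeword c = mG in F_2^8, then tally its weight.
  m = 000 → c = 00000000, weight = 0.
  m = 100 → c = 00111011, weight = 5.
  m = 010 → c = 01101010, weight = 4.
  m = 110 → c = 01010001, weight = 3.
  m = 001 → c = 10111101, weight = 6.
  m = 101 → c = 10000110, weight = 3.
  m = 011 → c = 11010111, weight = 6.
  m = 111 → c = 11101100, weight = 5.
Tally weights:
  weight 0: 1 codewords.
  weight 3: 2 codewords.
  weight 4: 1 codewords.
  weight 5: 2 codewords.
  weight 6: 2 codewords.
Minimum distance d = smallest w > 0 with A_w > 0 = 3.
Sanity: Σ A_w = 8 = 2^3 = 8 ✓.


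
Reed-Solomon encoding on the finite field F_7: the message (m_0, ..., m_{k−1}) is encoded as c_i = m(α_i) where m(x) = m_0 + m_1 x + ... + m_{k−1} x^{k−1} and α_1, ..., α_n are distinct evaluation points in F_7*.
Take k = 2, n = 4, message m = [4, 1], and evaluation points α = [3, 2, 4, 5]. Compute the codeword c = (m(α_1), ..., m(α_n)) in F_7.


c = [0, 6, 1, 2]

Message polynomial: m(x) = 4 + 1·x (mod 7).
For each evaluation point α_i, compute m(α_i) mod 7:
  α_1 = 3: Horner steps 1 → 0, so m(3) = 0.
  α_2 = 2: Horner steps 1 → 6, so m(2) = 6.
  α_3 = 4: Horner steps 1 → 1, so m(4) = 1.
  α_4 = 5: Horner steps 1 → 2, so m(5) = 2.
Codeword c = [0, 6, 1, 2] ∈ F_7^4.


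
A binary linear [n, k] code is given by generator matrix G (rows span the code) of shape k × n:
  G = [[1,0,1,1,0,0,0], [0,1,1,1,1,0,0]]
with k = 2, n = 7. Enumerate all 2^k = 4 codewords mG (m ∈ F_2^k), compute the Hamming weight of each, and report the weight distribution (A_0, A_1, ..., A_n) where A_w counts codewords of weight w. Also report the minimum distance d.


Weight distribution: A_0 = 1, A_3 = 2, A_4 = 1. Minimum distance d = 3.

Enumerate all 2^2 = 4 messages m ∈ F_2^2.
For each, compute codeword c = mG in F_2^7, then tally its weight.
  m = 00 → c = 0000000, weight = 0.
  m = 10 → c = 1011000, weight = 3.
  m = 01 → c = 0111100, weight = 4.
  m = 11 → c = 1100100, weight = 3.
Tally weights:
  weight 0: 1 codewords.
  weight 3: 2 codewords.
  weight 4: 1 codewords.
Minimum distance d = smallest w > 0 with A_w > 0 = 3.
Sanity: Σ A_w = 4 = 2^2 = 4 ✓.


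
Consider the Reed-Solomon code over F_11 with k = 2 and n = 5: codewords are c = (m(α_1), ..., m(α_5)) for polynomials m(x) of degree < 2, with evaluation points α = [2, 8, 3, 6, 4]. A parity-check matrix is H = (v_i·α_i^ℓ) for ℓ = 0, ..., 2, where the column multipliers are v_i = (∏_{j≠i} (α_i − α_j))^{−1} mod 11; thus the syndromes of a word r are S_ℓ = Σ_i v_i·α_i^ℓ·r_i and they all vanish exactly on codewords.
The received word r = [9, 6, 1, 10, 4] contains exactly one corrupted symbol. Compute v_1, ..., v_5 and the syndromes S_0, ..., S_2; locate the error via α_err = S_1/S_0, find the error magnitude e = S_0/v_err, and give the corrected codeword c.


S = (5, 7, 1), error at position 2, error magnitude e = 1, c = [9, 5, 1, 10, 4].

Step 1: column multipliers v_i = (∏_{j≠i}(α_i − α_j))^{−1} mod 11.
  i = 1 (α = 2): (2−8)(2−3)(2−6)(2−4) = (−6)·(−1)·(−4)·(−2) = 48 ≡ 4, so v_1 = 4^{−1} = 3 (mod 11).
  i = 2 (α = 8): (8−2)(8−3)(8−6)(8−4) = 6·5·2·4 = 240 ≡ 9, so v_2 = 9^{−1} = 5 (mod 11).
  i = 3 (α = 3): (3−2)(3−8)(3−6)(3−4) = 1·(−5)·(−3)·(−1) = −15 ≡ 7, so v_3 = 7^{−1} = 8 (mod 11).
  i = 4 (α = 6): (6−2)(6−8)(6−3)(6−4) = 4·(−2)·3·2 = −48 ≡ 7, so v_4 = 7^{−1} = 8 (mod 11).
  i = 5 (α = 4): (4−2)(4−8)(4−3)(4−6) = 2·(−4)·1·(−2) = 16 ≡ 5, so v_5 = 5^{−1} = 9 (mod 11).
  v = [3, 5, 8, 8, 9].
Step 2: syndromes of r = [9, 6, 1, 10, 4] (all sums mod 11).
  S_0 = Σ v_i r_i = 3·9 + 5·6 + 8·1 + 8·10 + 9·4 = 181 ≡ 5.
  S_1 = Σ v_i α_i r_i = 3·2·9 + 5·8·6 + 8·3·1 + 8·6·10 + 9·4·4 = 942 ≡ 7.
  α_i^2 mod 11 = [4, 9, 9, 3, 5].
  S_2 = Σ v_i α_i^2 r_i = 3·4·9 + 5·9·6 + 8·9·1 + 8·3·10 + 9·5·4 = 870 ≡ 1.
  S = (5, 7, 1) ≠ 0, so r is not a codeword (an error is present).
Step 3: locate the error. For a single error e at position i, S_ℓ = v_i·e·α_i^ℓ, so α_err = S_1/S_0.
  S_0^{−1} = 5^{−1} = 9 (mod 11), so α_err = 7·9 = 63 ≡ 8 = α_2. Error position i = 2.
  Consistency check: S_2/S_1 = 1·8 = 8 ≡ 8 = α_err ✓ (single-error assumption holds).
Step 4: error magnitude e = S_0/v_2 = S_0·∏_{j≠2}(α_2 − α_j) = 5·9 = 45 ≡ 1 (mod 11).
Step 5: correct position 2: c_2 = r_2 − e = 6 − 1 ≡ 5 (mod 11). Hence c = [9, 5, 1, 10, 4].
  Check: interpolating c through the α_i gives m(x) = 3 + 3·x (degree < 2) with m(α_i) = c_i for every i, so c is indeed a codeword.


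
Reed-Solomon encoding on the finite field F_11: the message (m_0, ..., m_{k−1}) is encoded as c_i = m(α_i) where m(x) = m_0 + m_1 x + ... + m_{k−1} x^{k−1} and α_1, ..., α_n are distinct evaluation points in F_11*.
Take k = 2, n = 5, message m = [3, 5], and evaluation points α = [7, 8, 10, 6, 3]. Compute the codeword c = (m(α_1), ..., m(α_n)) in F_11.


c = [5, 10, 9, 0, 7]

Message polynomial: m(x) = 3 + 5·x (mod 11).
For each evaluation point α_i, compute m(α_i) mod 11:
  α_1 = 7: Horner steps 5 → 5, so m(7) = 5.
  α_2 = 8: Horner steps 5 → 10, so m(8) = 10.
  α_3 = 10: Horner steps 5 → 9, so m(10) = 9.
  α_4 = 6: Horner steps 5 → 0, so m(6) = 0.
  α_5 = 3: Horner steps 5 → 7, so m(3) = 7.
Codeword c = [5, 10, 9, 0, 7] ∈ F_11^5.


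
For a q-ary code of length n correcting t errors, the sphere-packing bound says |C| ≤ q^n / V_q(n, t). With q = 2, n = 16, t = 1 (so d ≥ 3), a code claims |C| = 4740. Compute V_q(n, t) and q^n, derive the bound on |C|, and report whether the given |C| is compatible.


V_q(n, t) = 17, q^n = 65536, Hamming bound = 3855, |C| = 4740 > bound (violated).

Step 1: Compute V_q(n, t) = Σ_{j=0}^1 C(n, j) (q−1)^j.
  j = 0: C(16,0)·(1)^0 = 1·1 = 1.
  j = 1: C(16,1)·(1)^1 = 16·1 = 16.
  V_q(n, t) = 1 + 16 = 17.
Step 2: q^n = 2^16 = 65536.
Step 3: Hamming bound ⌊q^n / V_q(n,t)⌋ = ⌊65536/17⌋ = 3855.
Step 4: Compare |C| = 4740 to 3855: violated.
The claimed |C| lies above the Hamming bound, so no 2-ary code of length 16 with d ≥ 3 can have 4740 codewords.


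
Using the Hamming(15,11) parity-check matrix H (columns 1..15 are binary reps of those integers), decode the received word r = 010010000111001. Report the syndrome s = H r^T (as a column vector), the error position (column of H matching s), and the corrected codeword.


s = (0, 1, 0, 1)^T, error position = 5, corrected codeword c = 010000000111001

Compute s = H r^T mod 2 one row at a time:
  s_1 = 0 + 0 + 1 + 1 + 1 + 0 + 0 + 1 = 4 ≡ 0 (mod 2).
  s_2 = 0 + 1 + 0 + 0 + 1 + 0 + 0 + 1 = 3 ≡ 1 (mod 2).
  s_3 = 1 + 0 + 0 + 0 + 1 + 1 + 0 + 1 = 4 ≡ 0 (mod 2).
  s_4 = 0 + 0 + 1 + 0 + 0 + 1 + 0 + 1 = 3 ≡ 1 (mod 2).
s = (0, 1, 0, 1)^T — this equals column 5 of H (binary 0101), so error is at position 5.
Correct: flip bit 5 of r = 010010000111001 to get c = 010000000111001.


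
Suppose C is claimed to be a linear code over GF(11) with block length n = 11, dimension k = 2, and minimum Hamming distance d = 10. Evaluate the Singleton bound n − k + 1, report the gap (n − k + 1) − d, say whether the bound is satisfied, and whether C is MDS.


Singleton RHS = n − k + 1 = 10, slack = 0, bound satisfied, MDS.

Singleton bound: d ≤ n − k + 1.
Here n = 11, k = 2, so n − k + 1 = 10.
Given d = 10, check d ≤ 10: YES.
Slack = (n − k + 1) − d = 0.
The code is MDS (slack = 0).
Description: the claimed parameters are [11, 2, 10]_11; such a code would be MDS (meets Singleton bound).


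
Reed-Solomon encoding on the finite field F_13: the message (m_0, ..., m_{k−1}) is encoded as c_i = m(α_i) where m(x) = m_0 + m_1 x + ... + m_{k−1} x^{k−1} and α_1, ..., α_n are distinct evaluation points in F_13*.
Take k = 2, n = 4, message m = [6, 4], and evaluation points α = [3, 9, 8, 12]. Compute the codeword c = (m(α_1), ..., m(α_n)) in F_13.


c = [5, 3, 12, 2]

Message polynomial: m(x) = 6 + 4·x (mod 13).
For each evaluation point α_i, compute m(α_i) mod 13:
  α_1 = 3: Horner steps 4 → 5, so m(3) = 5.
  α_2 = 9: Horner steps 4 → 3, so m(9) = 3.
  α_3 = 8: Horner steps 4 → 12, so m(8) = 12.
  α_4 = 12: Horner steps 4 → 2, so m(12) = 2.
Codeword c = [5, 3, 12, 2] ∈ F_13^4.


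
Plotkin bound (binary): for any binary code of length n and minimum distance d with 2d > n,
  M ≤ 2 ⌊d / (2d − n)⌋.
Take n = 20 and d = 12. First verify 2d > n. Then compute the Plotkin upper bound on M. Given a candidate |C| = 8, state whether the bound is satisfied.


Plotkin bound M ≤ 6; given |C| = 8 > bound (violated).

Check applicability: 2d = 24, n = 20.
2d − n = 4 > 0, so Plotkin applies.
Compute d/(2d−n) = 12/4 ≈ 3.0000.
⌊d/(2d−n)⌋ = 3.
Plotkin bound: M ≤ 2·3 = 6.
Given |C| = 8, check: VIOLATED.
This |C| is above the Plotkin bound, so no binary code with n = 20, d = 12 and 8 codewords exists.


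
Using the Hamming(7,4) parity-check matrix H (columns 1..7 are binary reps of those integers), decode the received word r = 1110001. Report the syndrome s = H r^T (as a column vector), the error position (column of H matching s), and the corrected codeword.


s = (1, 1, 1)^T, error position = 7, corrected codeword c = 1110000

Compute s = H r^T mod 2 one row at a time:
  s_1 = 0 + 0 + 0 + 1 = 1 ≡ 1 (mod 2).
  s_2 = 1 + 1 + 0 + 1 = 3 ≡ 1 (mod 2).
  s_3 = 1 + 1 + 0 + 1 = 3 ≡ 1 (mod 2).
s = (1, 1, 1)^T — this equals column 7 of H (binary 111), so error is at position 7.
Correct: flip bit 7 of r = 1110001 to get c = 1110000.


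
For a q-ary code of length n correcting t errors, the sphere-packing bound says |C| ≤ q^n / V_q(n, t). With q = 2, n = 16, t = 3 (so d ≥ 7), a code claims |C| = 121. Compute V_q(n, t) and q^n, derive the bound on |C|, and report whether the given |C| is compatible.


V_q(n, t) = 697, q^n = 65536, Hamming bound = 94, |C| = 121 > bound (violated).

Step 1: Compute V_q(n, t) = Σ_{j=0}^3 C(n, j) (q−1)^j.
  j = 0: C(16,0)·(1)^0 = 1·1 = 1.
  j = 1: C(16,1)·(1)^1 = 16·1 = 16.
  j = 2: C(16,2)·(1)^2 = 120·1 = 120.
  j = 3: C(16,3)·(1)^3 = 560·1 = 560.
  V_q(n, t) = 1 + 16 + 120 + 560 = 697.
Step 2: q^n = 2^16 = 65536.
Step 3: Hamming bound ⌊q^n / V_q(n,t)⌋ = ⌊65536/697⌋ = 94.
Step 4: Compare |C| = 121 to 94: violated.
The claimed |C| lies above the Hamming bound, so no 2-ary code of length 16 with d ≥ 7 can have 121 codewords.


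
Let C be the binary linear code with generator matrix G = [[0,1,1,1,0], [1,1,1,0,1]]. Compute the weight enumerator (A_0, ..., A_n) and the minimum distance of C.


Weight distribution: A_0 = 1, A_3 = 2, A_4 = 1. Minimum distance d = 3.

Enumerate all 2^2 = 4 messages m ∈ F_2^2.
For each, compute codeword c = mG in F_2^5, then tally its weight.
  m = 00 → c = 00000, weight = 0.
  m = 10 → c = 01110, weight = 3.
  m = 01 → c = 11101, weight = 4.
  m = 11 → c = 10011, weight = 3.
Tally weights:
  weight 0: 1 codewords.
  weight 3: 2 codewords.
  weight 4: 1 codewords.
Minimum distance d = smallest w > 0 with A_w > 0 = 3.
Sanity: Σ A_w = 4 = 2^2 = 4 ✓.


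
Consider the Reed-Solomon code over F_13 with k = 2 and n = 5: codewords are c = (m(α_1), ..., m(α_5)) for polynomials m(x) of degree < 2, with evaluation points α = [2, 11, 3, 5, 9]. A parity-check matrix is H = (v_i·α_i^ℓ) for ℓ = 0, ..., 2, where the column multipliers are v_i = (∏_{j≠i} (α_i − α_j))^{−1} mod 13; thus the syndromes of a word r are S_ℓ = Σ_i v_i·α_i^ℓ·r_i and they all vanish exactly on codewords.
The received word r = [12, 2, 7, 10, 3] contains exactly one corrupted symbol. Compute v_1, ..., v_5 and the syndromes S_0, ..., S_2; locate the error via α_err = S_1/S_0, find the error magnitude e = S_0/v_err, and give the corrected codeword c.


S = (8, 10, 6), error at position 2, error magnitude e = 9, c = [12, 6, 7, 10, 3].

Step 1: column multipliers v_i = (∏_{j≠i}(α_i − α_j))^{−1} mod 13.
  i = 1 (α = 2): (2−11)(2−3)(2−5)(2−9) = (−9)·(−1)·(−3)·(−7) = 189 ≡ 7, so v_1 = 7^{−1} = 2 (mod 13).
  i = 2 (α = 11): (11−2)(11−3)(11−5)(11−9) = 9·8·6·2 = 864 ≡ 6, so v_2 = 6^{−1} = 11 (mod 13).
  i = 3 (α = 3): (3−2)(3−11)(3−5)(3−9) = 1·(−8)·(−2)·(−6) = −96 ≡ 8, so v_3 = 8^{−1} = 5 (mod 13).
  i = 4 (α = 5): (5−2)(5−11)(5−3)(5−9) = 3·(−6)·2·(−4) = 144 ≡ 1, so v_4 = 1^{−1} = 1 (mod 13).
  i = 5 (α = 9): (9−2)(9−11)(9−3)(9−5) = 7·(−2)·6·4 = −336 ≡ 2, so v_5 = 2^{−1} = 7 (mod 13).
  v = [2, 11, 5, 1, 7].
Step 2: syndromes of r = [12, 2, 7, 10, 3] (all sums mod 13).
  S_0 = Σ v_i r_i = 2·12 + 11·2 + 5·7 + 1·10 + 7·3 = 112 ≡ 8.
  S_1 = Σ v_i α_i r_i = 2·2·12 + 11·11·2 + 5·3·7 + 1·5·10 + 7·9·3 = 634 ≡ 10.
  α_i^2 mod 13 = [4, 4, 9, 12, 3].
  S_2 = Σ v_i α_i^2 r_i = 2·4·12 + 11·4·2 + 5·9·7 + 1·12·10 + 7·3·3 = 682 ≡ 6.
  S = (8, 10, 6) ≠ 0, so r is not a codeword (an error is present).
Step 3: locate the error. For a single error e at position i, S_ℓ = v_i·e·α_i^ℓ, so α_err = S_1/S_0.
  S_0^{−1} = 8^{−1} = 5 (mod 13), so α_err = 10·5 = 50 ≡ 11 = α_2. Error position i = 2.
  Consistency check: S_2/S_1 = 6·4 = 24 ≡ 11 = α_err ✓ (single-error assumption holds).
Step 4: error magnitude e = S_0/v_2 = S_0·∏_{j≠2}(α_2 − α_j) = 8·6 = 48 ≡ 9 (mod 13).
Step 5: correct position 2: c_2 = r_2 − e = 2 − 9 ≡ 6 (mod 13). Hence c = [12, 6, 7, 10, 3].
  Check: interpolating c through the α_i gives m(x) = 9 + 8·x (degree < 2) with m(α_i) = c_i for every i, so c is indeed a codeword.


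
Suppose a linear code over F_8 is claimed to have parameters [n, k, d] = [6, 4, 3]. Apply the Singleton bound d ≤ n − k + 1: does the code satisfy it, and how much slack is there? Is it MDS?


Singleton RHS = n − k + 1 = 3, slack = 0, bound satisfied, MDS.

Singleton bound: d ≤ n − k + 1.
Here n = 6, k = 4, so n − k + 1 = 3.
Given d = 3, check d ≤ 3: YES.
Slack = (n − k + 1) − d = 0.
The code is MDS (slack = 0).
Description: the claimed parameters are [6, 4, 3]_8; such a code would be MDS (meets Singleton bound).


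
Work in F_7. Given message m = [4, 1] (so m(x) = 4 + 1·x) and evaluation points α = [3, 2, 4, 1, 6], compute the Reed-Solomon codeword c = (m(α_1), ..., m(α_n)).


c = [0, 6, 1, 5, 3]

Message polynomial: m(x) = 4 + 1·x (mod 7).
For each evaluation point α_i, compute m(α_i) mod 7:
  α_1 = 3: Horner steps 1 → 0, so m(3) = 0.
  α_2 = 2: Horner steps 1 → 6, so m(2) = 6.
  α_3 = 4: Horner steps 1 → 1, so m(4) = 1.
  α_4 = 1: Horner steps 1 → 5, so m(1) = 5.
  α_5 = 6: Horner steps 1 → 3, so m(6) = 3.
Codeword c = [0, 6, 1, 5, 3] ∈ F_7^5.


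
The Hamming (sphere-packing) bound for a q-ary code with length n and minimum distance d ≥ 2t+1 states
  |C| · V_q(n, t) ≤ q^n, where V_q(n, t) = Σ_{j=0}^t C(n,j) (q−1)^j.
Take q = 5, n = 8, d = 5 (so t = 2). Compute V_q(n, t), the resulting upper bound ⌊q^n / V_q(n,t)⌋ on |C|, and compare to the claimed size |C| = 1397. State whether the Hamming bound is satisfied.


V_q(n, t) = 481, q^n = 390625, Hamming bound = 812, |C| = 1397 > bound (violated).

Step 1: Compute V_q(n, t) = Σ_{j=0}^2 C(n, j) (q−1)^j.
  j = 0: C(8,0)·(4)^0 = 1·1 = 1.
  j = 1: C(8,1)·(4)^1 = 8·4 = 32.
  j = 2: C(8,2)·(4)^2 = 28·16 = 448.
  V_q(n, t) = 1 + 32 + 448 = 481.
Step 2: q^n = 5^8 = 390625.
Step 3: Hamming bound ⌊q^n / V_q(n,t)⌋ = ⌊390625/481⌋ = 812.
Step 4: Compare |C| = 1397 to 812: violated.
The claimed |C| lies above the Hamming bound, so no 5-ary code of length 8 with d ≥ 5 can have 1397 codewords.


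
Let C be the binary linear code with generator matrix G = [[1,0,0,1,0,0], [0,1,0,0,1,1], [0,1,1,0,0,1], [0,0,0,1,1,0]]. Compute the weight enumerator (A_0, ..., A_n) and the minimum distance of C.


Weight distribution: A_0 = 1, A_2 = 6, A_3 = 4, A_4 = 1, A_5 = 4. Minimum distance d = 2.

Enumerate all 2^4 = 16 messages m ∈ F_2^4.
For each, compute codeword c = mG in F_2^6, then tally its weight.
  m = 0000 → c = 000000, weight = 0.
  m = 1000 → c = 100100, weight = 2.
  m = 0100 → c = 010011, weight = 3.
  m = 1100 → c = 110111, weight = 5.
  m = 0010 → c = 011001, weight = 3.
  m = 1010 → c = 111101, weight = 5.
  m = 0110 → c = 001010, weight = 2.
  m = 1110 → c = 101110, weight = 4.
  m = 0001 → c = 000110, weight = 2.
  m = 1001 → c = 100010, weight = 2.
  m = 0101 → c = 010101, weight = 3.
  m = 1101 → c = 110001, weight = 3.
  m = 0011 → c = 011111, weight = 5.
  m = 1011 → c = 111011, weight = 5.
  m = 0111 → c = 001100, weight = 2.
  m = 1111 → c = 101000, weight = 2.
Tally weights:
  weight 0: 1 codewords.
  weight 2: 6 codewords.
  weight 3: 4 codewords.
  weight 4: 1 codewords.
  weight 5: 4 codewords.
Minimum distance d = smallest w > 0 with A_w > 0 = 2.
Sanity: Σ A_w = 16 = 2^4 = 16 ✓.


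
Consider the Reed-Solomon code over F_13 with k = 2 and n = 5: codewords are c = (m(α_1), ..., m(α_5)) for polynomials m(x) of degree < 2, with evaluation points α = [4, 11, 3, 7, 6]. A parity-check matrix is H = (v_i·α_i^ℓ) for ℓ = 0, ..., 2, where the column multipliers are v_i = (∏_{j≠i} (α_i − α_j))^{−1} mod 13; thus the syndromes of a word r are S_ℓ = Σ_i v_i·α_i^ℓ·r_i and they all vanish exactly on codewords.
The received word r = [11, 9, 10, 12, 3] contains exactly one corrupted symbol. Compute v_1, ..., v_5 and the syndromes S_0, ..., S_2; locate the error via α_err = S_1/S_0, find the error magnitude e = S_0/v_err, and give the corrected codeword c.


S = (12, 10, 4), error at position 3, error magnitude e = 8, c = [11, 9, 2, 12, 3].

Step 1: column multipliers v_i = (∏_{j≠i}(α_i − α_j))^{−1} mod 13.
  i = 1 (α = 4): (4−11)(4−3)(4−7)(4−6) = (−7)·1·(−3)·(−2) = −42 ≡ 10, so v_1 = 10^{−1} = 4 (mod 13).
  i = 2 (α = 11): (11−4)(11−3)(11−7)(11−6) = 7·8·4·5 = 1120 ≡ 2, so v_2 = 2^{−1} = 7 (mod 13).
  i = 3 (α = 3): (3−4)(3−11)(3−7)(3−6) = (−1)·(−8)·(−4)·(−3) = 96 ≡ 5, so v_3 = 5^{−1} = 8 (mod 13).
  i = 4 (α = 7): (7−4)(7−11)(7−3)(7−6) = 3·(−4)·4·1 = −48 ≡ 4, so v_4 = 4^{−1} = 10 (mod 13).
  i = 5 (α = 6): (6−4)(6−11)(6−3)(6−7) = 2·(−5)·3·(−1) = 30 ≡ 4, so v_5 = 4^{−1} = 10 (mod 13).
  v = [4, 7, 8, 10, 10].
Step 2: syndromes of r = [11, 9, 10, 12, 3] (all sums mod 13).
  S_0 = Σ v_i r_i = 4·11 + 7·9 + 8·10 + 10·12 + 10·3 = 337 ≡ 12.
  S_1 = Σ v_i α_i r_i = 4·4·11 + 7·11·9 + 8·3·10 + 10·7·12 + 10·6·3 = 2129 ≡ 10.
  α_i^2 mod 13 = [3, 4, 9, 10, 10].
  S_2 = Σ v_i α_i^2 r_i = 4·3·11 + 7·4·9 + 8·9·10 + 10·10·12 + 10·10·3 = 2604 ≡ 4.
  S = (12, 10, 4) ≠ 0, so r is not a codeword (an error is present).
Step 3: locate the error. For a single error e at position i, S_ℓ = v_i·e·α_i^ℓ, so α_err = S_1/S_0.
  S_0^{−1} = 12^{−1} = 12 (mod 13), so α_err = 10·12 = 120 ≡ 3 = α_3. Error position i = 3.
  Consistency check: S_2/S_1 = 4·4 = 16 ≡ 3 = α_err ✓ (single-error assumption holds).
Step 4: error magnitude e = S_0/v_3 = S_0·∏_{j≠3}(α_3 − α_j) = 12·5 = 60 ≡ 8 (mod 13).
Step 5: correct position 3: c_3 = r_3 − e = 10 − 8 ≡ 2 (mod 13). Hence c = [11, 9, 2, 12, 3].
  Check: interpolating c through the α_i gives m(x) = 1 + 9·x (degree < 2) with m(α_i) = c_i for every i, so c is indeed a codeword.


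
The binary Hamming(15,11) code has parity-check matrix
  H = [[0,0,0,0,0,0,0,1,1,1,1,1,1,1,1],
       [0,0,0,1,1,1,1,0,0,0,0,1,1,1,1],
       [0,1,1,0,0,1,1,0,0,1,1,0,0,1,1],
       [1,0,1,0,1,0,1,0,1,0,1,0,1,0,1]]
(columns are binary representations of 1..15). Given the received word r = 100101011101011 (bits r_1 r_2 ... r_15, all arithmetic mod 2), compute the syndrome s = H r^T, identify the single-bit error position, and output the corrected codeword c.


s = (0, 1, 0, 1)^T, error position = 5, corrected codeword c = 100111011101011

Compute s = H r^T mod 2 one row at a time:
  s_1 = 1 + 1 + 1 + 0 + 1 + 0 + 1 + 1 = 6 ≡ 0 (mod 2).
  s_2 = 1 + 0 + 1 + 0 + 1 + 0 + 1 + 1 = 5 ≡ 1 (mod 2).
  s_3 = 0 + 0 + 1 + 0 + 1 + 0 + 1 + 1 = 4 ≡ 0 (mod 2).
  s_4 = 1 + 0 + 0 + 0 + 1 + 0 + 0 + 1 = 3 ≡ 1 (mod 2).
s = (0, 1, 0, 1)^T — this equals column 5 of H (binary 0101), so error is at position 5.
Correct: flip bit 5 of r = 100101011101011 to get c = 100111011101011.


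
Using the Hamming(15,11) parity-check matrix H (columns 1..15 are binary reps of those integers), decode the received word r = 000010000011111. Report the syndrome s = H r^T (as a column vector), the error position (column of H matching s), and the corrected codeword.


s = (1, 1, 1, 0)^T, error position = 14, corrected codeword c = 000010000011101

Compute s = H r^T mod 2 one row at a time:
  s_1 = 0 + 0 + 0 + 1 + 1 + 1 + 1 + 1 = 5 ≡ 1 (mod 2).
  s_2 = 0 + 1 + 0 + 0 + 1 + 1 + 1 + 1 = 5 ≡ 1 (mod 2).
  s_3 = 0 + 0 + 0 + 0 + 0 + 1 + 1 + 1 = 3 ≡ 1 (mod 2).
  s_4 = 0 + 0 + 1 + 0 + 0 + 1 + 1 + 1 = 4 ≡ 0 (mod 2).
s = (1, 1, 1, 0)^T — this equals column 14 of H (binary 1110), so error is at position 14.
Correct: flip bit 14 of r = 000010000011111 to get c = 000010000011101.


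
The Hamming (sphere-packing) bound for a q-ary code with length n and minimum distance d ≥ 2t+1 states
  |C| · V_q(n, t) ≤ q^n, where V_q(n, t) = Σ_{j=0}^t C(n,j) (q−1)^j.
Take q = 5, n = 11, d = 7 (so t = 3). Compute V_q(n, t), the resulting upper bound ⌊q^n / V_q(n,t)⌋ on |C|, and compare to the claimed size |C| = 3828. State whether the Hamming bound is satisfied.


V_q(n, t) = 11485, q^n = 48828125, Hamming bound = 4251, |C| = 3828 ≤ bound (satisfied).

Step 1: Compute V_q(n, t) = Σ_{j=0}^3 C(n, j) (q−1)^j.
  j = 0: C(11,0)·(4)^0 = 1·1 = 1.
  j = 1: C(11,1)·(4)^1 = 11·4 = 44.
  j = 2: C(11,2)·(4)^2 = 55·16 = 880.
  j = 3: C(11,3)·(4)^3 = 165·64 = 10560.
  V_q(n, t) = 1 + 44 + 880 + 10560 = 11485.
Step 2: q^n = 5^11 = 48828125.
Step 3: Hamming bound ⌊q^n / V_q(n,t)⌋ = ⌊48828125/11485⌋ = 4251.
Step 4: Compare |C| = 3828 to 4251: satisfied.
The claimed |C| lies below the Hamming bound.


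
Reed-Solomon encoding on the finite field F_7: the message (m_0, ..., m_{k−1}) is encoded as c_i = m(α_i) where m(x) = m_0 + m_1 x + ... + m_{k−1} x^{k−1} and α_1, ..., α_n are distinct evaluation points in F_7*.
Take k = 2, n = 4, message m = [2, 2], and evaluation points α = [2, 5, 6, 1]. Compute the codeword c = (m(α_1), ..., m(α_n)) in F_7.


c = [6, 5, 0, 4]

Message polynomial: m(x) = 2 + 2·x (mod 7).
For each evaluation point α_i, compute m(α_i) mod 7:
  α_1 = 2: Horner steps 2 → 6, so m(2) = 6.
  α_2 = 5: Horner steps 2 → 5, so m(5) = 5.
  α_3 = 6: Horner steps 2 → 0, so m(6) = 0.
  α_4 = 1: Horner steps 2 → 4, so m(1) = 4.
Codeword c = [6, 5, 0, 4] ∈ F_7^4.


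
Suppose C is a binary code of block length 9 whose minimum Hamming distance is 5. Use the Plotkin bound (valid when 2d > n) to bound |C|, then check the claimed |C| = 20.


Plotkin bound M ≤ 10; given |C| = 20 > bound (violated).

Check applicability: 2d = 10, n = 9.
2d − n = 1 > 0, so Plotkin applies.
Compute d/(2d−n) = 5/1 ≈ 5.0000.
⌊d/(2d−n)⌋ = 5.
Plotkin bound: M ≤ 2·5 = 10.
Given |C| = 20, check: VIOLATED.
This |C| is above the Plotkin bound, so no binary code with n = 9, d = 5 and 20 codewords exists.


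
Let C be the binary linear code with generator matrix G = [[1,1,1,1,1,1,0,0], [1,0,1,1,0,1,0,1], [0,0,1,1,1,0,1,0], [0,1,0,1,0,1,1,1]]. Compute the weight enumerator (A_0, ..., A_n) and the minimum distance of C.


Weight distribution: A_0 = 1, A_2 = 1, A_3 = 2, A_4 = 5, A_5 = 6, A_6 = 1. Minimum distance d = 2.

Enumerate all 2^4 = 16 messages m ∈ F_2^4.
For each, compute codeword c = mG in F_2^8, then tally its weight.
  m = 0000 → c = 00000000, weight = 0.
  m = 1000 → c = 11111100, weight = 6.
  m = 0100 → c = 10110101, weight = 5.
  m = 1100 → c = 01001001, weight = 3.
  m = 0010 → c = 00111010, weight = 4.
  m = 1010 → c = 11000110, weight = 4.
  m = 0110 → c = 10001111, weight = 5.
  m = 1110 → c = 01110011, weight = 5.
  m = 0001 → c = 01010111, weight = 5.
  m = 1001 → c = 10101011, weight = 5.
  m = 0101 → c = 11100010, weight = 4.
  m = 1101 → c = 00011110, weight = 4.
  m = 0011 → c = 01101101, weight = 5.
  m = 1011 → c = 10010001, weight = 3.
  m = 0111 → c = 11011000, weight = 4.
  m = 1111 → c = 00100100, weight = 2.
Tally weights:
  weight 0: 1 codewords.
  weight 2: 1 codewords.
  weight 3: 2 codewords.
  weight 4: 5 codewords.
  weight 5: 6 codewords.
  weight 6: 1 codewords.
Minimum distance d = smallest w > 0 with A_w > 0 = 2.
Sanity: Σ A_w = 16 = 2^4 = 16 ✓.


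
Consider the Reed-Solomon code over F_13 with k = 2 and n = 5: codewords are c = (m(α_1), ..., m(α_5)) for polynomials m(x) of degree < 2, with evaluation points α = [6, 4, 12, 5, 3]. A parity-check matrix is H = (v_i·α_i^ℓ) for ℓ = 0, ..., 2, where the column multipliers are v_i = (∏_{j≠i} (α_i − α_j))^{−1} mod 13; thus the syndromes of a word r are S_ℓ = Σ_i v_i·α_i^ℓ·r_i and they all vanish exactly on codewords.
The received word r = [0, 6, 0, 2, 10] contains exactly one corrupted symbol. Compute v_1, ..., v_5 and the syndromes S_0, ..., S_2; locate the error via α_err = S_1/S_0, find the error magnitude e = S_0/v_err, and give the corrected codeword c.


S = (5, 4, 11), error at position 1, error magnitude e = 2, c = [11, 6, 0, 2, 10].

Step 1: column multipliers v_i = (∏_{j≠i}(α_i − α_j))^{−1} mod 13.
  i = 1 (α = 6): (6−4)(6−12)(6−5)(6−3) = 2·(−6)·1·3 = −36 ≡ 3, so v_1 = 3^{−1} = 9 (mod 13).
  i = 2 (α = 4): (4−6)(4−12)(4−5)(4−3) = (−2)·(−8)·(−1)·1 = −16 ≡ 10, so v_2 = 10^{−1} = 4 (mod 13).
  i = 3 (α = 12): (12−6)(12−4)(12−5)(12−3) = 6·8·7·9 = 3024 ≡ 8, so v_3 = 8^{−1} = 5 (mod 13).
  i = 4 (α = 5): (5−6)(5−4)(5−12)(5−3) = (−1)·1·(−7)·2 = 14 ≡ 1, so v_4 = 1^{−1} = 1 (mod 13).
  i = 5 (α = 3): (3−6)(3−4)(3−12)(3−5) = (−3)·(−1)·(−9)·(−2) = 54 ≡ 2, so v_5 = 2^{−1} = 7 (mod 13).
  v = [9, 4, 5, 1, 7].
Step 2: syndromes of r = [0, 6, 0, 2, 10] (all sums mod 13).
  S_0 = Σ v_i r_i = 9·0 + 4·6 + 5·0 + 1·2 + 7·10 = 96 ≡ 5.
  S_1 = Σ v_i α_i r_i = 9·6·0 + 4·4·6 + 5·12·0 + 1·5·2 + 7·3·10 = 316 ≡ 4.
  α_i^2 mod 13 = [10, 3, 1, 12, 9].
  S_2 = Σ v_i α_i^2 r_i = 9·10·0 + 4·3·6 + 5·1·0 + 1·12·2 + 7·9·10 = 726 ≡ 11.
  S = (5, 4, 11) ≠ 0, so r is not a codeword (an error is present).
Step 3: locate the error. For a single error e at position i, S_ℓ = v_i·e·α_i^ℓ, so α_err = S_1/S_0.
  S_0^{−1} = 5^{−1} = 8 (mod 13), so α_err = 4·8 = 32 ≡ 6 = α_1. Error position i = 1.
  Consistency check: S_2/S_1 = 11·10 = 110 ≡ 6 = α_err ✓ (single-error assumption holds).
Step 4: error magnitude e = S_0/v_1 = S_0·∏_{j≠1}(α_1 − α_j) = 5·3 = 15 ≡ 2 (mod 13).
Step 5: correct position 1: c_1 = r_1 − e = 0 − 2 ≡ 11 (mod 13). Hence c = [11, 6, 0, 2, 10].
  Check: interpolating c through the α_i gives m(x) = 9 + 9·x (degree < 2) with m(α_i) = c_i for every i, so c is indeed a codeword.
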